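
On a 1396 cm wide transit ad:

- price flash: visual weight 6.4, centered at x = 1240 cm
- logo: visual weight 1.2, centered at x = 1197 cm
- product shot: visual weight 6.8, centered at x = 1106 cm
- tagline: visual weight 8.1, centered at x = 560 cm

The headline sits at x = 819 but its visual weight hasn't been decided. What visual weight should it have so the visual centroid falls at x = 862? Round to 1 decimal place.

Known weights sum to 6.4 + 1.2 + 6.8 + 8.1 = 22.5; their moment is 6.4·1240 + 1.2·1197 + 6.8·1106 + 8.1·560 = 21429.2.
Set Σw·x/Σw = 862: (21429.2 + 819w) = 862·(22.5 + w).
Solving: w = (862·22.5 − 21429.2) / (819 − 862) = -2034.2 / -43 ≈ 47.31.

w ≈ 47.3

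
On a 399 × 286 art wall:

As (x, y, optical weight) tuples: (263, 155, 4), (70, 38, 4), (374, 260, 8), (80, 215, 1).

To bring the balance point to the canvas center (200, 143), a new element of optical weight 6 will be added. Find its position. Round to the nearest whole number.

After adding the new element, total weight = 4 + 4 + 8 + 1 + 6 = 23.
x: target moment 23×200 = 4600; current 4·263 + 4·70 + 8·374 + 1·80 = 4404; the new element supplies 196, so x = 196/6 ≈ 32.67.
y: target moment 23×143 = 3289; current 4·155 + 4·38 + 8·260 + 1·215 = 3067; the new element supplies 222, so y = 222/6 ≈ 37.00.

(33, 37)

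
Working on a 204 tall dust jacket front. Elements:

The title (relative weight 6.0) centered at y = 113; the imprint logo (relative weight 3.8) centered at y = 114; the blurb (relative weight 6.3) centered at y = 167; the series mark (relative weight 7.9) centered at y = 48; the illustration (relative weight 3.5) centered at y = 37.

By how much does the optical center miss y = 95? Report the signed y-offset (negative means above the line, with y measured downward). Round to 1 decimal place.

≈ 2.2

Total weight = 6.0 + 3.8 + 6.3 + 7.9 + 3.5 = 27.5.
Σw·y = 6.0·113 + 3.8·114 + 6.3·167 + 7.9·48 + 3.5·37 = 2672.0, so ȳ = 2672.0/27.5 ≈ 97.16.
Against y = 95, that's 97.16 − 95 = 2.16.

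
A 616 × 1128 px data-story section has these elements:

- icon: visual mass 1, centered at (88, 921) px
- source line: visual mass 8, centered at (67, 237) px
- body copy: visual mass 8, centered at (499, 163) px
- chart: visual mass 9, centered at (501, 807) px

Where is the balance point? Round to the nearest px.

Σw = 1 + 8 + 8 + 9 = 26.
Σw·x = 1·88 + 8·67 + 8·499 + 9·501 = 9125, so x̄ = 9125/26 ≈ 350.96.
Σw·y = 1·921 + 8·237 + 8·163 + 9·807 = 11384, so ȳ = 11384/26 ≈ 437.85.

(351, 438)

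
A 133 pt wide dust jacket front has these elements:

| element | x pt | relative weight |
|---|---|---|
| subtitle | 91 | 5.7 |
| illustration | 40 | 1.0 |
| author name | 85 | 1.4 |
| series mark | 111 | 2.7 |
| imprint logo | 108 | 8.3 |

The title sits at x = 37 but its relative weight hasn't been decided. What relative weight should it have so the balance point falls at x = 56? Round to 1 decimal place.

Known weights sum to 5.7 + 1.0 + 1.4 + 2.7 + 8.3 = 19.1; their moment is 5.7·91 + 1.0·40 + 1.4·85 + 2.7·111 + 8.3·108 = 1873.8.
Set Σw·x/Σw = 56: (1873.8 + 37w) = 56·(19.1 + w).
So w = (56·19.1 − 1873.8)/(37 − 56) = -804.2/-19 ≈ 42.33.

w ≈ 42.3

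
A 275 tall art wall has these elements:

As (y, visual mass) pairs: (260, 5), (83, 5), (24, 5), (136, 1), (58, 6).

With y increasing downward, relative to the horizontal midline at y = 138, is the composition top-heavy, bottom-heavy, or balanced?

top-heavy

Σw = 5 + 5 + 5 + 1 + 6 = 22.
Σw·y = 5·260 + 5·83 + 5·24 + 1·136 + 6·58 = 2319, so ȳ = 2319/22 ≈ 105.41.
Since 105.4 is above (smaller y than) 138, the composition reads top-heavy.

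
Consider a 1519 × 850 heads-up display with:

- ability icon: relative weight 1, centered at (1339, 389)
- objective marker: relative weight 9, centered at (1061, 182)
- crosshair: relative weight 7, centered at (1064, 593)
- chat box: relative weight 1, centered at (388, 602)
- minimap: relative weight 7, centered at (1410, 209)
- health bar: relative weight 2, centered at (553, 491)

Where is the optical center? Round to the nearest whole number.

(1100, 342)

Weights sum to 1 + 9 + 7 + 1 + 7 + 2 = 27.
x-moment: 1·1339 + 9·1061 + 7·1064 + 1·388 + 7·1410 + 2·553 = 29700; centroid 29700/27 ≈ 1100.00.
y-moment: 1·389 + 9·182 + 7·593 + 1·602 + 7·209 + 2·491 = 9225; centroid 9225/27 ≈ 341.67.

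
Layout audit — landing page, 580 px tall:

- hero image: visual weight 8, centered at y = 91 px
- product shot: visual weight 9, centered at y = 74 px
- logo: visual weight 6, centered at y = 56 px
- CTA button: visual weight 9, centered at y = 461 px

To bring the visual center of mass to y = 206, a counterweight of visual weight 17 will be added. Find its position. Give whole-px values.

y ≈ 248

With the counterweight, Σw becomes 8 + 9 + 6 + 9 + 17 = 49.
y: target moment 49×206 = 10094; current 8·91 + 9·74 + 6·56 + 9·461 = 5879; the counterweight supplies 4215, so y = 4215/17 ≈ 247.94.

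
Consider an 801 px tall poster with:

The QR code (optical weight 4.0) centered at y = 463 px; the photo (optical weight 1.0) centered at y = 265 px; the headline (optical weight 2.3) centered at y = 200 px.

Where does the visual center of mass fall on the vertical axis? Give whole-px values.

Total weight = 4.0 + 1.0 + 2.3 = 7.3.
y-moment: 4.0·463 + 1.0·265 + 2.3·200 = 2577.0; centroid 2577.0/7.3 ≈ 353.01.

y ≈ 353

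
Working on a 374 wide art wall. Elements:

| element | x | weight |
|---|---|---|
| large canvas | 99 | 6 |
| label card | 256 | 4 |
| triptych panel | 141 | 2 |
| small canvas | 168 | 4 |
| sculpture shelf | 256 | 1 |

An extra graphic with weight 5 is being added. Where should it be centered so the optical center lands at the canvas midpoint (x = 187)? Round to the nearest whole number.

New total weight: (6 + 4 + 2 + 4 + 1) + 5 = 22.
Along x: (2828 + 5·x) / 22 = 187 (existing moment 6·99 + 4·256 + 2·141 + 4·168 + 1·256 = 2828) ⇒ x = (4114 − 2828) / 5 ≈ 257.20.

x ≈ 257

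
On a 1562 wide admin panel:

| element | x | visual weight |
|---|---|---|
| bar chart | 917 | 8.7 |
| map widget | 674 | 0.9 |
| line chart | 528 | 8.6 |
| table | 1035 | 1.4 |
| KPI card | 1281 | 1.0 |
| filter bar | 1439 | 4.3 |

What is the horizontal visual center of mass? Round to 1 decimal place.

Σw = 8.7 + 0.9 + 8.6 + 1.4 + 1.0 + 4.3 = 24.9.
x: (8.7·917 + 0.9·674 + 8.6·528 + 1.4·1035 + 1.0·1281 + 4.3·1439) / 24.9 = 22043.0 / 24.9 ≈ 885.26

x ≈ 885.3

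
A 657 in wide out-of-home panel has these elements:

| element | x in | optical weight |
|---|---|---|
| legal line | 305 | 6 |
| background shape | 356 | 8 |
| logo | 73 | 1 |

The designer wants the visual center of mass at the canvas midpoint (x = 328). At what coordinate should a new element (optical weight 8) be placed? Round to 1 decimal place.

New total weight: (6 + 8 + 1) + 8 = 23.
x: need Σw·x = 23·328 = 7544. Existing = 6·305 + 8·356 + 1·73 = 4751. Remainder 2793 / 8 ≈ 349.12.

x ≈ 349.1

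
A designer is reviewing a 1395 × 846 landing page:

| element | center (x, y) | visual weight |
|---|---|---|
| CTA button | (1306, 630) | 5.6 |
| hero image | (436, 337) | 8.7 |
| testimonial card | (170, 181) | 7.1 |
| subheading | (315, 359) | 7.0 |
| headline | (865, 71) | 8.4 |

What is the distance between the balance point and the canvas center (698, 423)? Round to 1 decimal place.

Σw = 5.6 + 8.7 + 7.1 + 7.0 + 8.4 = 36.8.
Σw·x = 5.6·1306 + 8.7·436 + 7.1·170 + 7.0·315 + 8.4·865 = 21784.8, so x̄ = 21784.8/36.8 ≈ 591.98.
Σw·y = 5.6·630 + 8.7·337 + 7.1·181 + 7.0·359 + 8.4·71 = 10854.4, so ȳ = 10854.4/36.8 ≈ 294.96.
Relative to (698, 423): Δ = (-106.02, -128.04); |Δ| = √(-106.02² + -128.04²) ≈ 166.24.

≈ 166.2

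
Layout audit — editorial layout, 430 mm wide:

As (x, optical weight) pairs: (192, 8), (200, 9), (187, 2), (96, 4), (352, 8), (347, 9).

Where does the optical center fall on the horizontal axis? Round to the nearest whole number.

Weights sum to 8 + 9 + 2 + 4 + 8 + 9 = 40.
Σw·x = 10033; x̄ = 10033/40 ≈ 250.82.

x ≈ 251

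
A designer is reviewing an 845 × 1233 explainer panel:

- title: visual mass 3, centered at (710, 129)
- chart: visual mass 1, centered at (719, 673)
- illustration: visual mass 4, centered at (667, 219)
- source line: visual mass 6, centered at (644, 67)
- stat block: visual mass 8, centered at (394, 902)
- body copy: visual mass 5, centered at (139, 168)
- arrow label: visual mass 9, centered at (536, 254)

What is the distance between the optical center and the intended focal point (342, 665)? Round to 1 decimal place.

Total weight = 3 + 1 + 4 + 6 + 8 + 5 + 9 = 36.
Σw·x = 3·710 + 1·719 + 4·667 + 6·644 + 8·394 + 5·139 + 9·536 = 18052, so x̄ = 18052/36 ≈ 501.44.
Σw·y = 3·129 + 1·673 + 4·219 + 6·67 + 8·902 + 5·168 + 9·254 = 12680, so ȳ = 12680/36 ≈ 352.22.
From (342, 665): dx = 159.44, dy = -312.78, so the distance is √(dx²+dy²) ≈ 351.07.

≈ 351.1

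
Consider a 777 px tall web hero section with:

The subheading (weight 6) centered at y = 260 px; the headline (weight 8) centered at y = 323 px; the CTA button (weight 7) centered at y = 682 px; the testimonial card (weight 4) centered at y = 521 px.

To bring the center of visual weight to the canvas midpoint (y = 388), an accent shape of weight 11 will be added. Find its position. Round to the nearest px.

y ≈ 270

With the accent shape, Σw becomes 6 + 8 + 7 + 4 + 11 = 36.
y: target moment 36×388 = 13968; current 6·260 + 8·323 + 7·682 + 4·521 = 11002; the accent shape supplies 2966, so y = 2966/11 ≈ 269.64.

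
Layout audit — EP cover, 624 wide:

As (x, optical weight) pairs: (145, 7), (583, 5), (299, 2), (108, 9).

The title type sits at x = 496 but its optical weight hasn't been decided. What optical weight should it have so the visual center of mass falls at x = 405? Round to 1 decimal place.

Existing Σw = 23 (7 + 5 + 2 + 9); existing moment 7·145 + 5·583 + 2·299 + 9·108 = 5500.
Balance at x = 405 requires (5500 + w·496) / (23 + w) = 405.
So w = (405·23 − 5500)/(496 − 405) = 3815/91 ≈ 41.92.

w ≈ 41.9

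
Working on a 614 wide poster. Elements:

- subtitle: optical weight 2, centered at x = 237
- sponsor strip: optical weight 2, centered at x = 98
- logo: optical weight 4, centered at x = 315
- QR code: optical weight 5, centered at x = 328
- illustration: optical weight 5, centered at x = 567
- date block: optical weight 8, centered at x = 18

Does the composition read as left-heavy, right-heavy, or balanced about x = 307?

left-heavy

Weights sum to 2 + 2 + 4 + 5 + 5 + 8 = 26.
x: (2·237 + 2·98 + 4·315 + 5·328 + 5·567 + 8·18) / 26 = 6549 / 26 ≈ 251.88
251.9 vs midline 307 → left-heavy.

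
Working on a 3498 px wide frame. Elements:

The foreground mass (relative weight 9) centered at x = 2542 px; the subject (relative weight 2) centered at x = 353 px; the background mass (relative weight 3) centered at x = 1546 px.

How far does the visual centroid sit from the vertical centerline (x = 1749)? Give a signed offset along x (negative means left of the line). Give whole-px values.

Weights sum to 9 + 2 + 3 = 14.
x-moment: 9·2542 + 2·353 + 3·1546 = 28222; centroid 28222/14 ≈ 2015.86.
Against x = 1749, that's 2015.86 − 1749 = 266.86.

≈ 267 px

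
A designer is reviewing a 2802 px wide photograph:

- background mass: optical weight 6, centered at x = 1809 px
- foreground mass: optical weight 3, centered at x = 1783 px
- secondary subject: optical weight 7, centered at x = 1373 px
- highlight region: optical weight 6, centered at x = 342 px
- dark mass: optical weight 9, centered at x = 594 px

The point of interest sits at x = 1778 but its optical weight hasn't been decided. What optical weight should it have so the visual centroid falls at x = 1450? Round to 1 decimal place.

Existing Σw = 31 (6 + 3 + 7 + 6 + 9); existing moment 6·1809 + 3·1783 + 7·1373 + 6·342 + 9·594 = 33212.
For the centroid to hit 1450: (33212 + w·1778) / (31 + w) = 1450.
Rearranging, w·(1778 − 1450) = 1450·31 − 33212 = 11738, so w ≈ 11738/328 = 35.79.

w ≈ 35.8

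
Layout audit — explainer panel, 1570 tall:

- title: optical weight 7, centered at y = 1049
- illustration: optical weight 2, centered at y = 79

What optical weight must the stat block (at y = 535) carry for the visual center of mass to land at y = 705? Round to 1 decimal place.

w ≈ 6.8

Fixed elements: Σw = 7 + 2 = 9, Σw·y = 7·1049 + 2·79 = 7501.
Set Σw·y/Σw = 705: (7501 + 535w) = 705·(9 + w).
Rearranging, w·(535 − 705) = 705·9 − 7501 = -1156, so w ≈ -1156/-170 = 6.80.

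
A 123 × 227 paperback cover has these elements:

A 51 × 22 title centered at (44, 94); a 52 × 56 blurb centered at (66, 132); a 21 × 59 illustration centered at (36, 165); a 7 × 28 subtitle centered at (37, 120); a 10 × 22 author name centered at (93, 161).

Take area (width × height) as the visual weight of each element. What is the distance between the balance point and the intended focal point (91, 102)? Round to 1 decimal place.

≈ 47.0

Areas → weights: title 51·22 = 1122, blurb 52·56 = 2912, illustration 21·59 = 1239, subtitle 7·28 = 196, author name 10·22 = 220; Σw = 5689.
x: (1122·44 + 2912·66 + 1239·36 + 196·37 + 220·93) / 5689 = 313876 / 5689 ≈ 55.17
y: (1122·94 + 2912·132 + 1239·165 + 196·120 + 220·161) / 5689 = 753227 / 5689 ≈ 132.40
Offset from (91, 102): Δx ≈ -35.83, Δy ≈ 30.40; distance = √(Δx² + Δy²) ≈ 46.99.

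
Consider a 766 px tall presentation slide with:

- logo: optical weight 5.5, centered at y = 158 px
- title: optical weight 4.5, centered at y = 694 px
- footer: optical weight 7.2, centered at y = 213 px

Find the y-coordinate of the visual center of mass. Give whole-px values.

Total weight = 5.5 + 4.5 + 7.2 = 17.2.
Σw·y = 5.5·158 + 4.5·694 + 7.2·213 = 5525.6, so ȳ = 5525.6/17.2 ≈ 321.26.

y ≈ 321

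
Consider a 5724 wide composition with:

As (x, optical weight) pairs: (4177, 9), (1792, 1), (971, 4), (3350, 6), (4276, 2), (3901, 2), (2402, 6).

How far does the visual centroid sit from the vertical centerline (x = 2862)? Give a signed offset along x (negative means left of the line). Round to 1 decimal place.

≈ 275.8

Total weight = 9 + 1 + 4 + 6 + 2 + 2 + 6 = 30.
x: moment 94135 / weight 30 ≈ 3137.83
Offset from x = 2862: 3137.83 − 2862 ≈ 275.83.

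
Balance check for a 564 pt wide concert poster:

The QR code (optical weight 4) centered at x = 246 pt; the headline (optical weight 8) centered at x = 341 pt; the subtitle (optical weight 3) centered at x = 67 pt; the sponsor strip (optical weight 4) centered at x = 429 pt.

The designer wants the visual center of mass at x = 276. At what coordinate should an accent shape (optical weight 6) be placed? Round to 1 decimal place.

With the accent shape, Σw becomes 4 + 8 + 3 + 4 + 6 = 25.
x: target moment 25×276 = 6900; current 4·246 + 8·341 + 3·67 + 4·429 = 5629; the accent shape supplies 1271, so x = 1271/6 ≈ 211.83.

x ≈ 211.8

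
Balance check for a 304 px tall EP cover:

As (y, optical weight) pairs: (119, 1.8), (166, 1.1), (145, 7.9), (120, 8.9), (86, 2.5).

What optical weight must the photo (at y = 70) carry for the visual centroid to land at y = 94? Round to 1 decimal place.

w ≈ 30.8

Known weights sum to 1.8 + 1.1 + 7.9 + 8.9 + 2.5 = 22.2; their moment is 1.8·119 + 1.1·166 + 7.9·145 + 8.9·120 + 2.5·86 = 2825.3.
Balance at y = 94 requires (2825.3 + w·70) / (22.2 + w) = 94.
So w = (94·22.2 − 2825.3)/(70 − 94) = -738.5/-24 ≈ 30.77.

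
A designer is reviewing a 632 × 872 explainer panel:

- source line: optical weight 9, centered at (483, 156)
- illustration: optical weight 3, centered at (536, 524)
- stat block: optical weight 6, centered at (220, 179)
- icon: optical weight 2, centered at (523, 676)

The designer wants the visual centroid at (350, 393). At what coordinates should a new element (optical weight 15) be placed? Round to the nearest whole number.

After adding the new element, total weight = 9 + 3 + 6 + 2 + 15 = 35.
x: need Σw·x = 35·350 = 12250. Existing = 9·483 + 3·536 + 6·220 + 2·523 = 8321. Remainder 3929 / 15 ≈ 261.93.
y: need Σw·y = 35·393 = 13755. Existing = 9·156 + 3·524 + 6·179 + 2·676 = 5402. Remainder 8353 / 15 ≈ 556.87.

(262, 557)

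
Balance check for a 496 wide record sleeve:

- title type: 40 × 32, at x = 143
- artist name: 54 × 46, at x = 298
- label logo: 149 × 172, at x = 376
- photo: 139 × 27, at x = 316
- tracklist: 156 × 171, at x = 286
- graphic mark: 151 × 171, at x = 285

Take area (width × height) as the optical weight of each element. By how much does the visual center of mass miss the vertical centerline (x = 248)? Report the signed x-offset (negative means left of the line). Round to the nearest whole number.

Areas: title type 40·32 = 1280, artist name 54·46 = 2484, label logo 149·172 = 25628, photo 139·27 = 3753, tracklist 156·171 = 26676, graphic mark 151·171 = 25821. Total weight = 85642.
x-moment: 1280·143 + 2484·298 + 25628·376 + 3753·316 + 26676·286 + 25821·285 = 26733669; centroid 26733669/85642 ≈ 312.16.
Offset from x = 248: 312.16 − 248 ≈ 64.16.

≈ 64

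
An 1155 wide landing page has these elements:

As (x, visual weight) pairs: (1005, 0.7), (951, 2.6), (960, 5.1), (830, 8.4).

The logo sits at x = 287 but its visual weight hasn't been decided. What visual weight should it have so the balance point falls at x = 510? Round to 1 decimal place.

Existing Σw = 16.8 (0.7 + 2.6 + 5.1 + 8.4); existing moment 0.7·1005 + 2.6·951 + 5.1·960 + 8.4·830 = 15044.1.
Set Σw·x/Σw = 510: (15044.1 + 287w) = 510·(16.8 + w).
Solving: w = (510·16.8 − 15044.1) / (287 − 510) = -6476.1 / -223 ≈ 29.04.

w ≈ 29.0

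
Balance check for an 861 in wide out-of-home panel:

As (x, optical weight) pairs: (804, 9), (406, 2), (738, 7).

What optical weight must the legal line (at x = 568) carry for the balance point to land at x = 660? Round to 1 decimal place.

Existing Σw = 18 (9 + 2 + 7); existing moment 9·804 + 2·406 + 7·738 = 13214.
Set Σw·x/Σw = 660: (13214 + 568w) = 660·(18 + w).
Rearranging, w·(568 − 660) = 660·18 − 13214 = -1334, so w ≈ -1334/-92 = 14.50.

w ≈ 14.5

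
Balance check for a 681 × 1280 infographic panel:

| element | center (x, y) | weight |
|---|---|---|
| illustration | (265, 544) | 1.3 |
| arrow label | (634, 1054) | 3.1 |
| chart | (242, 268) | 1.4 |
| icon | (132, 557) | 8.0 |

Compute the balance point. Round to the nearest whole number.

Σw = 1.3 + 3.1 + 1.4 + 8.0 = 13.8.
Σw·x = 1.3·265 + 3.1·634 + 1.4·242 + 8.0·132 = 3704.7, so x̄ = 3704.7/13.8 ≈ 268.46.
Σw·y = 1.3·544 + 3.1·1054 + 1.4·268 + 8.0·557 = 8805.8, so ȳ = 8805.8/13.8 ≈ 638.10.

(268, 638)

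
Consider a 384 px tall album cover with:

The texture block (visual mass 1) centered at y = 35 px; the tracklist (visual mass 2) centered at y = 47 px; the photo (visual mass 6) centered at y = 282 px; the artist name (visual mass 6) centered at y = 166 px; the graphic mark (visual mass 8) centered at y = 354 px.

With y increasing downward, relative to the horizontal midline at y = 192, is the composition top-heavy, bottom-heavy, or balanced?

Weights sum to 1 + 2 + 6 + 6 + 8 = 23.
y-moment: 1·35 + 2·47 + 6·282 + 6·166 + 8·354 = 5649; centroid 5649/23 ≈ 245.61.
245.6 lies below (larger y than) the midline 192, so the layout is bottom-heavy.

bottom-heavy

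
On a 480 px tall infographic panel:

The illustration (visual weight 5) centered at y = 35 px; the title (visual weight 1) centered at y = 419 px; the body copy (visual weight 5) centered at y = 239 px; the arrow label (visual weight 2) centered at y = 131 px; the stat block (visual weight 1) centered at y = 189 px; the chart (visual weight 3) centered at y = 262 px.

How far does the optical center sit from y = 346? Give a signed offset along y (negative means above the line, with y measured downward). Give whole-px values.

Total weight = 5 + 1 + 5 + 2 + 1 + 3 = 17.
y: (5·35 + 1·419 + 5·239 + 2·131 + 1·189 + 3·262) / 17 = 3026 / 17 ≈ 178.00
Difference: 178.00 − 346 ≈ -168.00.

≈ -168 px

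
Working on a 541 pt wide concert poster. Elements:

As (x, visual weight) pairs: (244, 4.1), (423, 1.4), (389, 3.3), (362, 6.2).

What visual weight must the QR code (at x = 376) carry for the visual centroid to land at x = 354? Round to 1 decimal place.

w ≈ 8.6

Existing Σw = 15.0 (4.1 + 1.4 + 3.3 + 6.2); existing moment 4.1·244 + 1.4·423 + 3.3·389 + 6.2·362 = 5120.7.
For the centroid to hit 354: (5120.7 + w·376) / (15.0 + w) = 354.
So w = (354·15.0 − 5120.7)/(376 − 354) = 189.3/22 ≈ 8.60.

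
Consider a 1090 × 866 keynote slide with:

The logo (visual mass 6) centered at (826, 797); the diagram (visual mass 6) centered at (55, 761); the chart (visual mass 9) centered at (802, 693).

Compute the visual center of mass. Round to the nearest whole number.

(595, 742)

Σw = 6 + 6 + 9 = 21.
x-moment: 6·826 + 6·55 + 9·802 = 12504; centroid 12504/21 ≈ 595.43.
y-moment: 6·797 + 6·761 + 9·693 = 15585; centroid 15585/21 ≈ 742.14.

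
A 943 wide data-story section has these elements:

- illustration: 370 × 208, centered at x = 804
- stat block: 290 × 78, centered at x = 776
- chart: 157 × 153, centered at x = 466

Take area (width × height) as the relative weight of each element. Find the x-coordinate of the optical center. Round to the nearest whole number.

Areas → weights: illustration 370·208 = 76960, stat block 290·78 = 22620, chart 157·153 = 24021; Σw = 123601.
x: (76960·804 + 22620·776 + 24021·466) / 123601 = 90622746 / 123601 ≈ 733.19

x ≈ 733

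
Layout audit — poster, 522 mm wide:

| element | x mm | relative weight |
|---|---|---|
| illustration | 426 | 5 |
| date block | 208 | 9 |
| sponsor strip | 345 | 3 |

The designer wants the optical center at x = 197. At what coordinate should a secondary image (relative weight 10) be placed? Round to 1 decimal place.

After adding the secondary image, total weight = 5 + 9 + 3 + 10 = 27.
Along x: (5037 + 10·x) / 27 = 197 (existing moment 5·426 + 9·208 + 3·345 = 5037) ⇒ x = (5319 − 5037) / 10 ≈ 28.20.

x ≈ 28.2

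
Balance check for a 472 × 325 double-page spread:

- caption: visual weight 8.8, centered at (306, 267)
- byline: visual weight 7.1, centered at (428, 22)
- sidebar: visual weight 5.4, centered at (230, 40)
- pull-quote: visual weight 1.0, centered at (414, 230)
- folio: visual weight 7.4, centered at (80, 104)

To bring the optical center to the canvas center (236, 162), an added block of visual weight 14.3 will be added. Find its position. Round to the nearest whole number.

(168, 238)

After adding the added block, total weight = 8.8 + 7.1 + 5.4 + 1.0 + 7.4 + 14.3 = 44.0.
Along x: (7979.6 + 14.3·x) / 44.0 = 236 (existing moment 8.8·306 + 7.1·428 + 5.4·230 + 1.0·414 + 7.4·80 = 7979.6) ⇒ x = (10384.0 − 7979.6) / 14.3 ≈ 168.14.
Along y: (3721.4 + 14.3·y) / 44.0 = 162 (existing moment 8.8·267 + 7.1·22 + 5.4·40 + 1.0·230 + 7.4·104 = 3721.4) ⇒ y = (7128.0 − 3721.4) / 14.3 ≈ 238.22.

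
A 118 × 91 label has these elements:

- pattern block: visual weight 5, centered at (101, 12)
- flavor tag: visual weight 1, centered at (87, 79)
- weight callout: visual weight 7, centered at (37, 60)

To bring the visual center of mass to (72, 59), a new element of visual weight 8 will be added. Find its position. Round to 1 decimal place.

With the new element, Σw becomes 5 + 1 + 7 + 8 = 21.
x: target moment 21×72 = 1512; current 5·101 + 1·87 + 7·37 = 851; the new element supplies 661, so x = 661/8 ≈ 82.62.
y: target moment 21×59 = 1239; current 5·12 + 1·79 + 7·60 = 559; the new element supplies 680, so y = 680/8 ≈ 85.00.

(82.6, 85.0)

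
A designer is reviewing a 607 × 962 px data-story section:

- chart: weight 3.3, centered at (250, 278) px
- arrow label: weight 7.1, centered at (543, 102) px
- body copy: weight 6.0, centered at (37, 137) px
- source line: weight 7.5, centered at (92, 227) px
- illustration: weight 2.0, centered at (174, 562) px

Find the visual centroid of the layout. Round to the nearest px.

Σw = 3.3 + 7.1 + 6.0 + 7.5 + 2.0 = 25.9.
Σw·x = 3.3·250 + 7.1·543 + 6.0·37 + 7.5·92 + 2.0·174 = 5940.3, so x̄ = 5940.3/25.9 ≈ 229.36.
Σw·y = 3.3·278 + 7.1·102 + 6.0·137 + 7.5·227 + 2.0·562 = 5290.1, so ȳ = 5290.1/25.9 ≈ 204.25.

(229, 204)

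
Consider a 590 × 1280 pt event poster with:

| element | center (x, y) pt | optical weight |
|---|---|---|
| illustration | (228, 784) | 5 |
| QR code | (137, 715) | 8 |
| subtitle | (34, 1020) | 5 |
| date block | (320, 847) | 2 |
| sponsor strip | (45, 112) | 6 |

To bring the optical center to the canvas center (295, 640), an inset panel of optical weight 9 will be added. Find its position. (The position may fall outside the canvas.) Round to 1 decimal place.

(778.8, 588.2)

With the inset panel, Σw becomes 5 + 8 + 5 + 2 + 6 + 9 = 35.
x: need Σw·x = 35·295 = 10325. Existing = 5·228 + 8·137 + 5·34 + 2·320 + 6·45 = 3316. Remainder 7009 / 9 ≈ 778.78.
y: need Σw·y = 35·640 = 22400. Existing = 5·784 + 8·715 + 5·1020 + 2·847 + 6·112 = 17106. Remainder 5294 / 9 ≈ 588.22.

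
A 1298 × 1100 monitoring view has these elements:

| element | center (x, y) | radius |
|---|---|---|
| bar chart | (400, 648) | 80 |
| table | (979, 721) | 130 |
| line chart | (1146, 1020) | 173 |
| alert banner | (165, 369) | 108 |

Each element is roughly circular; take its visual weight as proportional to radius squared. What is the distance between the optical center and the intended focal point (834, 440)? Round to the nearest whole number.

≈ 349

Weights ∝ r²: bar chart 80² = 6400, table 130² = 16900, line chart 173² = 29929, alert banner 108² = 11664; Σw = 64893.
x: (6400·400 + 16900·979 + 29929·1146 + 11664·165) / 64893 = 55328294 / 64893 ≈ 852.61
y: (6400·648 + 16900·721 + 29929·1020 + 11664·369) / 64893 = 51163696 / 64893 ≈ 788.43
Offset from (834, 440): Δx ≈ 18.61, Δy ≈ 348.43; distance = √(Δx² + Δy²) ≈ 348.93.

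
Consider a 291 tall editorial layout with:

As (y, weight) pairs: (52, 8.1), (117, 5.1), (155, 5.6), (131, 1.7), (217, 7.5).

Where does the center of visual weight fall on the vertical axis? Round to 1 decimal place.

Total weight = 8.1 + 5.1 + 5.6 + 1.7 + 7.5 = 28.0.
y-moment: 8.1·52 + 5.1·117 + 5.6·155 + 1.7·131 + 7.5·217 = 3736.1; centroid 3736.1/28.0 ≈ 133.43.

y ≈ 133.4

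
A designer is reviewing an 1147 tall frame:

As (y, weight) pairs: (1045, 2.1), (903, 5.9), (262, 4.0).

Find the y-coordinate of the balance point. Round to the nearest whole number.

Total weight = 2.1 + 5.9 + 4.0 = 12.0.
y-moment: 2.1·1045 + 5.9·903 + 4.0·262 = 8570.2; centroid 8570.2/12.0 ≈ 714.18.

y ≈ 714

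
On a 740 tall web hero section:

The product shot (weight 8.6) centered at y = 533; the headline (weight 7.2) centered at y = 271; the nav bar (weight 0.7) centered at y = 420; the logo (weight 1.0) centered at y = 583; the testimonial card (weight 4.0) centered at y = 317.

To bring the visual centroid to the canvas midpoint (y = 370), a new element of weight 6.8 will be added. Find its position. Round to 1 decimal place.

After adding the new element, total weight = 8.6 + 7.2 + 0.7 + 1.0 + 4.0 + 6.8 = 28.3.
y: need Σw·y = 28.3·370 = 10471.0. Existing = 8.6·533 + 7.2·271 + 0.7·420 + 1.0·583 + 4.0·317 = 8680.0. Remainder 1791.0 / 6.8 ≈ 263.38.

y ≈ 263.4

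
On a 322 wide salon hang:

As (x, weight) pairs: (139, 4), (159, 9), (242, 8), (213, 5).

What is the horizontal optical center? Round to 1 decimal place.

x ≈ 191.8

Total weight = 4 + 9 + 8 + 5 = 26.
x-moment: 4·139 + 9·159 + 8·242 + 5·213 = 4988; centroid 4988/26 ≈ 191.85.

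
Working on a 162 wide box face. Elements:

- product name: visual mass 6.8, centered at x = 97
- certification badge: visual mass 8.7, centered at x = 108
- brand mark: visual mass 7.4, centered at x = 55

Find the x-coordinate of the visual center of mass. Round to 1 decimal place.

Total weight = 6.8 + 8.7 + 7.4 = 22.9.
Σw·x = 6.8·97 + 8.7·108 + 7.4·55 = 2006.2, so x̄ = 2006.2/22.9 ≈ 87.61.

x ≈ 87.6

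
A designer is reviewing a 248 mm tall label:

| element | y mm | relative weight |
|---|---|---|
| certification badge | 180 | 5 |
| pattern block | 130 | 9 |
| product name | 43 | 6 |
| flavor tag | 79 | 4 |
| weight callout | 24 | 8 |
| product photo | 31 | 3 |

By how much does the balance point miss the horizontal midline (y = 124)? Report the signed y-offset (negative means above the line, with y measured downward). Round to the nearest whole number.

Weights sum to 5 + 9 + 6 + 4 + 8 + 3 = 35.
Σw·y = 5·180 + 9·130 + 6·43 + 4·79 + 8·24 + 3·31 = 2929, so ȳ = 2929/35 ≈ 83.69.
Offset from y = 124: 83.69 − 124 ≈ -40.31.

≈ -40 mm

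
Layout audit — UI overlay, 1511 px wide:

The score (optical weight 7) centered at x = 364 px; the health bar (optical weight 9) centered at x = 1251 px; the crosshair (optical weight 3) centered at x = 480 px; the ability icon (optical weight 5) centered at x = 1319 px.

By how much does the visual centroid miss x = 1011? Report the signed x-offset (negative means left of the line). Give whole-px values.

≈ -101 px

Total weight = 7 + 9 + 3 + 5 = 24.
Σw·x = 7·364 + 9·1251 + 3·480 + 5·1319 = 21842, so x̄ = 21842/24 ≈ 910.08.
Offset from x = 1011: 910.08 − 1011 ≈ -100.92.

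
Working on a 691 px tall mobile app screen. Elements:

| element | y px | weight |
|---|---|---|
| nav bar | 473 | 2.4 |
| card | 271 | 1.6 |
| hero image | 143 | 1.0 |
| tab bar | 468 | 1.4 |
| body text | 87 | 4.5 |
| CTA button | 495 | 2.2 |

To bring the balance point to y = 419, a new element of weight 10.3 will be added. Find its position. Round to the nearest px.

With the new element, Σw becomes 2.4 + 1.6 + 1.0 + 1.4 + 4.5 + 2.2 + 10.3 = 23.4.
y: target moment 23.4×419 = 9804.6; current 2.4·473 + 1.6·271 + 1.0·143 + 1.4·468 + 4.5·87 + 2.2·495 = 3847.5; the new element supplies 5957.1, so y = 5957.1/10.3 ≈ 578.36.

y ≈ 578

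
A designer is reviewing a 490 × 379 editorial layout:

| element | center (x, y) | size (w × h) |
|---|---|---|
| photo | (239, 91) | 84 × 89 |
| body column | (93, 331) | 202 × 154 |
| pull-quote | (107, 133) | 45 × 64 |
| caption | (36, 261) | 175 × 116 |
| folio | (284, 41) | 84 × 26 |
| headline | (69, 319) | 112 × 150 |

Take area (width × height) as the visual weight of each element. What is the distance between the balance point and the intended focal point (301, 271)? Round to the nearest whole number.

≈ 208

Areas → weights: photo 84·89 = 7476, body column 202·154 = 31108, pull-quote 45·64 = 2880, caption 175·116 = 20300, folio 84·26 = 2184, headline 112·150 = 16800; Σw = 80748.
x: (7476·239 + 31108·93 + 2880·107 + 20300·36 + 2184·284 + 16800·69) / 80748 = 7498224 / 80748 ≈ 92.86
y: (7476·91 + 31108·331 + 2880·133 + 20300·261 + 2184·41 + 16800·319) / 80748 = 22107148 / 80748 ≈ 273.78
From (301, 271): dx = -208.14, dy = 2.78, so the distance is √(dx²+dy²) ≈ 208.16.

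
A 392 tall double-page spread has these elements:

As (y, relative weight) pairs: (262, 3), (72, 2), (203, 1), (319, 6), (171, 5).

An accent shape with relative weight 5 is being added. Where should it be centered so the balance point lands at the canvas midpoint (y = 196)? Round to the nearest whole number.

After adding the accent shape, total weight = 3 + 2 + 1 + 6 + 5 + 5 = 22.
y: target moment 22×196 = 4312; current 3·262 + 2·72 + 1·203 + 6·319 + 5·171 = 3902; the accent shape supplies 410, so y = 410/5 ≈ 82.00.

y ≈ 82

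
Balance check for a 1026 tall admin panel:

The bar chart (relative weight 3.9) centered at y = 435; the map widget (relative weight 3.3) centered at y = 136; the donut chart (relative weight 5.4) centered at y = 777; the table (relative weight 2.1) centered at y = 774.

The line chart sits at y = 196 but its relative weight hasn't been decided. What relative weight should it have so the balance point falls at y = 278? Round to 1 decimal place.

w ≈ 47.3

Existing Σw = 14.7 (3.9 + 3.3 + 5.4 + 2.1); existing moment 3.9·435 + 3.3·136 + 5.4·777 + 2.1·774 = 7966.5.
Set Σw·y/Σw = 278: (7966.5 + 196w) = 278·(14.7 + w).
Rearranging, w·(196 − 278) = 278·14.7 − 7966.5 = -3879.9, so w ≈ -3879.9/-82 = 47.32.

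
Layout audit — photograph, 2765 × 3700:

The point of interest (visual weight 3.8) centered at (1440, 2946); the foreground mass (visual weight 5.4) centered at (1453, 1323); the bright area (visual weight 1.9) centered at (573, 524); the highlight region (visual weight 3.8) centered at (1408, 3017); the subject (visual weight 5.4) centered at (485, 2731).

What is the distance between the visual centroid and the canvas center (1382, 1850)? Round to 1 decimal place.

Σw = 3.8 + 5.4 + 1.9 + 3.8 + 5.4 = 20.3.
Σw·x = 3.8·1440 + 5.4·1453 + 1.9·573 + 3.8·1408 + 5.4·485 = 22376.3, so x̄ = 22376.3/20.3 ≈ 1102.28.
Σw·y = 3.8·2946 + 5.4·1323 + 1.9·524 + 3.8·3017 + 5.4·2731 = 45546.6, so ȳ = 45546.6/20.3 ≈ 2243.67.
From (1382, 1850): dx = -279.72, dy = 393.67, so the distance is √(dx²+dy²) ≈ 482.93.

≈ 482.9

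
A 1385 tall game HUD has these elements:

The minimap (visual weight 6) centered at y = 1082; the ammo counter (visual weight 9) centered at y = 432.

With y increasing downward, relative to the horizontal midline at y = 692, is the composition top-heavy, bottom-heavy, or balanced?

balanced

Σw = 6 + 9 = 15.
y: (6·1082 + 9·432) / 15 = 10380 / 15 ≈ 692.00
692.00 = 692 exactly: balanced.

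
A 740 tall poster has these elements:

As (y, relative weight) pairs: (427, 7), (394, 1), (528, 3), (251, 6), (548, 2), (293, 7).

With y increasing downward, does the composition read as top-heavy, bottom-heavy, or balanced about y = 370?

Σw = 7 + 1 + 3 + 6 + 2 + 7 = 26.
Σw·y = 9620; ȳ = 9620/26 ≈ 370.00.
370.00 = 370 exactly: balanced.

balanced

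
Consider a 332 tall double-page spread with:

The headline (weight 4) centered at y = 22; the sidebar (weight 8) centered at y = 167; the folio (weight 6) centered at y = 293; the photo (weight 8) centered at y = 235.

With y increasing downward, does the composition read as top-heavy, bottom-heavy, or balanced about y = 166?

Σw = 4 + 8 + 6 + 8 = 26.
y: (4·22 + 8·167 + 6·293 + 8·235) / 26 = 5062 / 26 ≈ 194.69
194.7 lies below (larger y than) the midline 166, so the layout is bottom-heavy.

bottom-heavy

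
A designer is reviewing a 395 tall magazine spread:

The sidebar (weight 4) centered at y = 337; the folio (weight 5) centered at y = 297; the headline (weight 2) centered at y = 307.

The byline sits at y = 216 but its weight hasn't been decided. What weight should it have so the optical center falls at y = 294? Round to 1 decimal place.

Existing Σw = 11 (4 + 5 + 2); existing moment 4·337 + 5·297 + 2·307 = 3447.
Balance at y = 294 requires (3447 + w·216) / (11 + w) = 294.
Solving: w = (294·11 − 3447) / (216 − 294) = -213 / -78 ≈ 2.73.

w ≈ 2.7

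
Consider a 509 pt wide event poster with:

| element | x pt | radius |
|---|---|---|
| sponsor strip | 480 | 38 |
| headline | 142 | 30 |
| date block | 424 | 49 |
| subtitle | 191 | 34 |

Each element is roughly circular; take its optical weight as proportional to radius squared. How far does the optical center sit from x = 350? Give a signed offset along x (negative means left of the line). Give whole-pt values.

Weights ∝ r²: sponsor strip 38² = 1444, headline 30² = 900, date block 49² = 2401, subtitle 34² = 1156; Σw = 5901.
Σw·x = 1444·480 + 900·142 + 2401·424 + 1156·191 = 2059740, so x̄ = 2059740/5901 ≈ 349.05.
Offset from x = 350: 349.05 − 350 ≈ -0.95.

≈ -1 pt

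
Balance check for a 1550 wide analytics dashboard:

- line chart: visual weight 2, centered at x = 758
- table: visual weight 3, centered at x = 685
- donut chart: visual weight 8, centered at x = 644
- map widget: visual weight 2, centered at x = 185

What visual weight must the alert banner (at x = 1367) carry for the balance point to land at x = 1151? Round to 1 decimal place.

Fixed elements: Σw = 2 + 3 + 8 + 2 = 15, Σw·x = 2·758 + 3·685 + 8·644 + 2·185 = 9093.
Balance at x = 1151 requires (9093 + w·1367) / (15 + w) = 1151.
So w = (1151·15 − 9093)/(1367 − 1151) = 8172/216 ≈ 37.83.

w ≈ 37.8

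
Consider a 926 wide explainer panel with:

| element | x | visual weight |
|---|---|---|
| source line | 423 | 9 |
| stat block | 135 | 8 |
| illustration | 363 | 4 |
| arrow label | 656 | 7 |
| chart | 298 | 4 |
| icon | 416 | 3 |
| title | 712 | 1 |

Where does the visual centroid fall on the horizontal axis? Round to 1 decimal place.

x ≈ 391.2

Total weight = 9 + 8 + 4 + 7 + 4 + 3 + 1 = 36.
x: moment 14083 / weight 36 ≈ 391.19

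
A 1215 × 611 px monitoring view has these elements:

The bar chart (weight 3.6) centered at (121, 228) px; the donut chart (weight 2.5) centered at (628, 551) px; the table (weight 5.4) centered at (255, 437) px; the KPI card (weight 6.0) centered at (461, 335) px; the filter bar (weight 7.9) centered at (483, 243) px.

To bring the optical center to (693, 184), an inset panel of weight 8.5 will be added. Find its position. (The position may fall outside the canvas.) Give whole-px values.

(1592, -265)

With the inset panel, Σw becomes 3.6 + 2.5 + 5.4 + 6.0 + 7.9 + 8.5 = 33.9.
x: target moment 33.9×693 = 23492.7; current 3.6·121 + 2.5·628 + 5.4·255 + 6.0·461 + 7.9·483 = 9964.3; the inset panel supplies 13528.4, so x = 13528.4/8.5 ≈ 1591.58.
y: target moment 33.9×184 = 6237.6; current 3.6·228 + 2.5·551 + 5.4·437 + 6.0·335 + 7.9·243 = 8487.8; the inset panel supplies -2250.2, so y = -2250.2/8.5 ≈ -264.73.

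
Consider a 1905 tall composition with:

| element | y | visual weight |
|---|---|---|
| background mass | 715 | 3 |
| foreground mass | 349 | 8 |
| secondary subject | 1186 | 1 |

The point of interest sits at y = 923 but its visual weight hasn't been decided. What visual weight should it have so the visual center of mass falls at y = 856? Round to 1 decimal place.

Existing Σw = 12 (3 + 8 + 1); existing moment 3·715 + 8·349 + 1·1186 = 6123.
Balance at y = 856 requires (6123 + w·923) / (12 + w) = 856.
Solving: w = (856·12 − 6123) / (923 − 856) = 4149 / 67 ≈ 61.93.

w ≈ 61.9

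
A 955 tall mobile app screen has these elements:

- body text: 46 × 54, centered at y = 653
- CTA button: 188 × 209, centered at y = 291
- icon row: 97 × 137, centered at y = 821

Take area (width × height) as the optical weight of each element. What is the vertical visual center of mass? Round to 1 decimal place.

Areas: body text 46·54 = 2484, CTA button 188·209 = 39292, icon row 97·137 = 13289. Total weight = 55065.
Σw·y = 2484·653 + 39292·291 + 13289·821 = 23966293, so ȳ = 23966293/55065 ≈ 435.24.

y ≈ 435.2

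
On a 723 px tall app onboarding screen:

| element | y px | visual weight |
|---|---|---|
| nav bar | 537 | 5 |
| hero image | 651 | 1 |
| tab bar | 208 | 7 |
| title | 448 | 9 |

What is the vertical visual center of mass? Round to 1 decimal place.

Σw = 5 + 1 + 7 + 9 = 22.
y: (5·537 + 1·651 + 7·208 + 9·448) / 22 = 8824 / 22 ≈ 401.09

y ≈ 401.1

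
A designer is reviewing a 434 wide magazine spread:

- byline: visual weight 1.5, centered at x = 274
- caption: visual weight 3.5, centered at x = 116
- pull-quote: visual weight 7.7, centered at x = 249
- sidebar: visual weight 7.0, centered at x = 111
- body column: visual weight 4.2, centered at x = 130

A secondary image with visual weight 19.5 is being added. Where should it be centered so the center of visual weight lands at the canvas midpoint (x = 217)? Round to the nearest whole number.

x ≈ 275

With the secondary image, Σw becomes 1.5 + 3.5 + 7.7 + 7.0 + 4.2 + 19.5 = 43.4.
Along x: (4057.3 + 19.5·x) / 43.4 = 217 (existing moment 1.5·274 + 3.5·116 + 7.7·249 + 7.0·111 + 4.2·130 = 4057.3) ⇒ x = (9417.8 − 4057.3) / 19.5 ≈ 274.90.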